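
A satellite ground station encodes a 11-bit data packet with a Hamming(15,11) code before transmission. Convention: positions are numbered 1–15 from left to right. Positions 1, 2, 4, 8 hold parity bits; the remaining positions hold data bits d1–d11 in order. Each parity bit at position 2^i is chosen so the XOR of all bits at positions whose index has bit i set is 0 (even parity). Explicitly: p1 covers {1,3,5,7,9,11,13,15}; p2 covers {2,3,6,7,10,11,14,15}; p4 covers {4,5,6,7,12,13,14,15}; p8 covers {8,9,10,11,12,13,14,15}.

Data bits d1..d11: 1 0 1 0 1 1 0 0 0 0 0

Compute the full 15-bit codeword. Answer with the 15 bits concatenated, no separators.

011101001100000

Place data at non-parity positions: p1 p2 1 p4 0 1 0 p8 1 1 0 0 0 0 0
p1 (pos 1,3,5,7,9,11,13,15): XOR of data positions = 1⊕0⊕0⊕1⊕0⊕0⊕0 = 0
p2 (pos 2,3,6,7,10,11,14,15): XOR of data positions = 1⊕1⊕0⊕1⊕0⊕0⊕0 = 1
p4 (pos 4,5,6,7,12,13,14,15): XOR of data positions = 0⊕1⊕0⊕0⊕0⊕0⊕0 = 1
p8 (pos 8,9,10,11,12,13,14,15): XOR of data positions = 1⊕1⊕0⊕0⊕0⊕0⊕0 = 0
Codeword: 011101001100000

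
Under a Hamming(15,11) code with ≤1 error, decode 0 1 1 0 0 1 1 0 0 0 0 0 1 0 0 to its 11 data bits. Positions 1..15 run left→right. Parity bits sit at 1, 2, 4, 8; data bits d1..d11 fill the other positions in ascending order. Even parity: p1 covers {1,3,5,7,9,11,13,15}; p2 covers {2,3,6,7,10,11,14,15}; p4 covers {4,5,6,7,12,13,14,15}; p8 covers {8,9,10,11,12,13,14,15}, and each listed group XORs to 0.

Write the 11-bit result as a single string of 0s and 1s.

s1 (pos 1,3,5,7,9,11,13,15): 0⊕1⊕0⊕1⊕0⊕0⊕1⊕0 = 1
s2 (pos 2,3,6,7,10,11,14,15): 1⊕1⊕1⊕1⊕0⊕0⊕0⊕0 = 0
s4 (pos 4,5,6,7,12,13,14,15): 0⊕0⊕1⊕1⊕0⊕1⊕0⊕0 = 1
s8 (pos 8,9,10,11,12,13,14,15): 0⊕0⊕0⊕0⊕0⊕1⊕0⊕0 = 1
Syndrome s8…s1 = 1101 → error at position 13.
Flip position 13: 011001100000100 → 011001100000000
Read data bits from positions 3,5,6,7,9,10,11,12,13,14,15: 10110000000

10110000000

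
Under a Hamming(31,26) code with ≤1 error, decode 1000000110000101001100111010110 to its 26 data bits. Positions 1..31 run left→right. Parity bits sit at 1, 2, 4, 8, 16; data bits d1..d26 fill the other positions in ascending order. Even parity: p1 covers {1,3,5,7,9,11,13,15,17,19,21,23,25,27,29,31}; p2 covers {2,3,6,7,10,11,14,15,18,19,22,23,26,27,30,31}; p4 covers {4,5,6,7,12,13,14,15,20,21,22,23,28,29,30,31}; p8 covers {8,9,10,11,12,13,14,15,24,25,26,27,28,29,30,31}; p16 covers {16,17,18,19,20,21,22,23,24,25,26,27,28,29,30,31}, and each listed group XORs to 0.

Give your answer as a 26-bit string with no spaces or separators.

s1 (pos 1,3,5,7,9,11,13,15,17,19,21,23,25,27,29,31): 1⊕0⊕0⊕0⊕1⊕0⊕0⊕0⊕0⊕1⊕0⊕1⊕1⊕1⊕1⊕0 = 1
s2 (pos 2,3,6,7,10,11,14,15,18,19,22,23,26,27,30,31): 0⊕0⊕0⊕0⊕0⊕0⊕1⊕0⊕0⊕1⊕0⊕1⊕0⊕1⊕1⊕0 = 1
s4 (pos 4,5,6,7,12,13,14,15,20,21,22,23,28,29,30,31): 0⊕0⊕0⊕0⊕0⊕0⊕1⊕0⊕1⊕0⊕0⊕1⊕0⊕1⊕1⊕0 = 1
s8 (pos 8,9,10,11,12,13,14,15,24,25,26,27,28,29,30,31): 1⊕1⊕0⊕0⊕0⊕0⊕1⊕0⊕1⊕1⊕0⊕1⊕0⊕1⊕1⊕0 = 0
s16 (pos 16,17,18,19,20,21,22,23,24,25,26,27,28,29,30,31): 1⊕0⊕0⊕1⊕1⊕0⊕0⊕1⊕1⊕1⊕0⊕1⊕0⊕1⊕1⊕0 = 1
Syndrome s16…s1 = 10111 → error at position 23.
Flip position 23: 1000000110000101001100111010110 → 1000000110000101001100011010110
Read data bits from positions 3,5,6,7,9,10,11,12,13,14,15,17,18,19,20,21,22,23,24,25,26,27,28,29,30,31: 00001000010001100011010110

00001000010001100011010110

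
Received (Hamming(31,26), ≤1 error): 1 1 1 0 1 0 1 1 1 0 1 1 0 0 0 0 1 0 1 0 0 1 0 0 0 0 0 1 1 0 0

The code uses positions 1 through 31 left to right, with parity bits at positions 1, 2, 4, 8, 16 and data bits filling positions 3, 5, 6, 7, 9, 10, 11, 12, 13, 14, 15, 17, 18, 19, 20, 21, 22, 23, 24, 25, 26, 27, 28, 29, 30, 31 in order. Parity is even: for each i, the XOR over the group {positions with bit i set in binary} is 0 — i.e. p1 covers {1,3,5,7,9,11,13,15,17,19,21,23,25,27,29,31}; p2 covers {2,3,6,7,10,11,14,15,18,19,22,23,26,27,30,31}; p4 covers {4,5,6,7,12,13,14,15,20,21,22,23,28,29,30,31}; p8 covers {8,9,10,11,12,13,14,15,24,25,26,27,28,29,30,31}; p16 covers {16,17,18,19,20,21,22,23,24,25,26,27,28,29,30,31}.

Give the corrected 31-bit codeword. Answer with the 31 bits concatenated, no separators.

s1 (pos 1,3,5,7,9,11,13,15,17,19,21,23,25,27,29,31): 1⊕1⊕1⊕1⊕1⊕1⊕0⊕0⊕1⊕1⊕0⊕0⊕0⊕0⊕1⊕0 = 1
s2 (pos 2,3,6,7,10,11,14,15,18,19,22,23,26,27,30,31): 1⊕1⊕0⊕1⊕0⊕1⊕0⊕0⊕0⊕1⊕1⊕0⊕0⊕0⊕0⊕0 = 0
s4 (pos 4,5,6,7,12,13,14,15,20,21,22,23,28,29,30,31): 0⊕1⊕0⊕1⊕1⊕0⊕0⊕0⊕0⊕0⊕1⊕0⊕1⊕1⊕0⊕0 = 0
s8 (pos 8,9,10,11,12,13,14,15,24,25,26,27,28,29,30,31): 1⊕1⊕0⊕1⊕1⊕0⊕0⊕0⊕0⊕0⊕0⊕0⊕1⊕1⊕0⊕0 = 0
s16 (pos 16,17,18,19,20,21,22,23,24,25,26,27,28,29,30,31): 0⊕1⊕0⊕1⊕0⊕0⊕1⊕0⊕0⊕0⊕0⊕0⊕1⊕1⊕0⊕0 = 1
Syndrome s16…s1 = 10001 → error at position 17.
Flip position 17: 1110101110110000101001000001100 → 1110101110110000001001000001100

1110101110110000001001000001100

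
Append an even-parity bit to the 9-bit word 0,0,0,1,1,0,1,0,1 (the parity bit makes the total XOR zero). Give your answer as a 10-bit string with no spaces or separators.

0001101010

XOR of the 9 data bits: 0⊕0⊕0⊕1⊕1⊕0⊕1⊕0⊕1 = 0
Parity bit = 0 (so all 10 bits XOR to 0).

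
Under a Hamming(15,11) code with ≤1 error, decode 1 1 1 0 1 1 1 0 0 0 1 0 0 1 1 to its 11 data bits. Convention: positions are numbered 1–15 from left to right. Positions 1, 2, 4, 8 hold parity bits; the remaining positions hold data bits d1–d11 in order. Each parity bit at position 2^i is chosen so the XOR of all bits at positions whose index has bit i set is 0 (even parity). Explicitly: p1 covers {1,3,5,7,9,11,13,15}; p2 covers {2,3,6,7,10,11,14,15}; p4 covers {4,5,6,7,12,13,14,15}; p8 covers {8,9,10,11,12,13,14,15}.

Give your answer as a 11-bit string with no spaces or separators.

s1 (pos 1,3,5,7,9,11,13,15): 1⊕1⊕1⊕1⊕0⊕1⊕0⊕1 = 0
s2 (pos 2,3,6,7,10,11,14,15): 1⊕1⊕1⊕1⊕0⊕1⊕1⊕1 = 1
s4 (pos 4,5,6,7,12,13,14,15): 0⊕1⊕1⊕1⊕0⊕0⊕1⊕1 = 1
s8 (pos 8,9,10,11,12,13,14,15): 0⊕0⊕0⊕1⊕0⊕0⊕1⊕1 = 1
Syndrome s8…s1 = 1110 → error at position 14.
Flip position 14: 111011100010011 → 111011100010001
Read data bits from positions 3,5,6,7,9,10,11,12,13,14,15: 11110010001

11110010001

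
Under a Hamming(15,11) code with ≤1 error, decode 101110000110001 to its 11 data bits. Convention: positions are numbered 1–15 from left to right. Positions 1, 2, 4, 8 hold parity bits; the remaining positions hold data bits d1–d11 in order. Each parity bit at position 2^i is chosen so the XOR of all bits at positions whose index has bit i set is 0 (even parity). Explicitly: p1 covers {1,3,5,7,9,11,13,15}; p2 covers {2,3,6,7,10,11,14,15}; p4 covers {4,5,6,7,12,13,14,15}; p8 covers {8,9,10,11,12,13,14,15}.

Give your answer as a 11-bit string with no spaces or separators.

s1 (pos 1,3,5,7,9,11,13,15): 1⊕1⊕1⊕0⊕0⊕1⊕0⊕1 = 1
s2 (pos 2,3,6,7,10,11,14,15): 0⊕1⊕0⊕0⊕1⊕1⊕0⊕1 = 0
s4 (pos 4,5,6,7,12,13,14,15): 1⊕1⊕0⊕0⊕0⊕0⊕0⊕1 = 1
s8 (pos 8,9,10,11,12,13,14,15): 0⊕0⊕1⊕1⊕0⊕0⊕0⊕1 = 1
Syndrome s8…s1 = 1101 → error at position 13.
Flip position 13: 101110000110001 → 101110000110101
Read data bits from positions 3,5,6,7,9,10,11,12,13,14,15: 11000110101

11000110101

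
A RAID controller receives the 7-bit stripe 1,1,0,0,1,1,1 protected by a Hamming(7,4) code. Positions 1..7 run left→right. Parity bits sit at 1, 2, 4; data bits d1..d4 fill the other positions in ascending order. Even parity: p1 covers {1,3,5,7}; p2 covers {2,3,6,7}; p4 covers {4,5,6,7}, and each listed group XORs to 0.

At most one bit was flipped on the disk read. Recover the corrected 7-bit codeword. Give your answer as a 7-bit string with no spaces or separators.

1100110

s1 (pos 1,3,5,7): 1⊕0⊕1⊕1 = 1
s2 (pos 2,3,6,7): 1⊕0⊕1⊕1 = 1
s4 (pos 4,5,6,7): 0⊕1⊕1⊕1 = 1
Syndrome s4…s1 = 111 → error at position 7.
Flip position 7: 1100111 → 1100110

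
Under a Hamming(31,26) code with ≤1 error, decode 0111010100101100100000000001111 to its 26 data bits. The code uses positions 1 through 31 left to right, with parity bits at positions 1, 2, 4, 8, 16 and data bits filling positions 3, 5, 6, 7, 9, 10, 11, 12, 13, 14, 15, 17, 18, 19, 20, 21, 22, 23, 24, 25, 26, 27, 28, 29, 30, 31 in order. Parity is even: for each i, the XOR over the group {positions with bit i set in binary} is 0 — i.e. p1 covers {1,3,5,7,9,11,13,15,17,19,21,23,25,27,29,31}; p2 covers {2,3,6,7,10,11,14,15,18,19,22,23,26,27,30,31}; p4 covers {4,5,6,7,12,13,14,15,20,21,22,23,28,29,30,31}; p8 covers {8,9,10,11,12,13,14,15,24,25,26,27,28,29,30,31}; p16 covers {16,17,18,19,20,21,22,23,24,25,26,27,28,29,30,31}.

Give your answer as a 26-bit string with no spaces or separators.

s1 (pos 1,3,5,7,9,11,13,15,17,19,21,23,25,27,29,31): 0⊕1⊕0⊕0⊕0⊕1⊕1⊕0⊕1⊕0⊕0⊕0⊕0⊕0⊕1⊕1 = 0
s2 (pos 2,3,6,7,10,11,14,15,18,19,22,23,26,27,30,31): 1⊕1⊕1⊕0⊕0⊕1⊕1⊕0⊕0⊕0⊕0⊕0⊕0⊕0⊕1⊕1 = 1
s4 (pos 4,5,6,7,12,13,14,15,20,21,22,23,28,29,30,31): 1⊕0⊕1⊕0⊕0⊕1⊕1⊕0⊕0⊕0⊕0⊕0⊕1⊕1⊕1⊕1 = 0
s8 (pos 8,9,10,11,12,13,14,15,24,25,26,27,28,29,30,31): 1⊕0⊕0⊕1⊕0⊕1⊕1⊕0⊕0⊕0⊕0⊕0⊕1⊕1⊕1⊕1 = 0
s16 (pos 16,17,18,19,20,21,22,23,24,25,26,27,28,29,30,31): 0⊕1⊕0⊕0⊕0⊕0⊕0⊕0⊕0⊕0⊕0⊕0⊕1⊕1⊕1⊕1 = 1
Syndrome s16…s1 = 10010 → error at position 18.
Flip position 18: 0111010100101100100000000001111 → 0111010100101100110000000001111
Read data bits from positions 3,5,6,7,9,10,11,12,13,14,15,17,18,19,20,21,22,23,24,25,26,27,28,29,30,31: 10100010110110000000001111

10100010110110000000001111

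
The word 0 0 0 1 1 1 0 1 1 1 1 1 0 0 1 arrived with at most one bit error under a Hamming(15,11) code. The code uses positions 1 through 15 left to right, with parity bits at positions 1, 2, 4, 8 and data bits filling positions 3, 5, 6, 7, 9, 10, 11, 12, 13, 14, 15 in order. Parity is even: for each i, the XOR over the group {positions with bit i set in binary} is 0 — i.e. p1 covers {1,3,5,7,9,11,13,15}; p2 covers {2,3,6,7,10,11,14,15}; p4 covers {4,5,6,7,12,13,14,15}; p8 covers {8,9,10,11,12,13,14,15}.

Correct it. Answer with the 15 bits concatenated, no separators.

000011011111001

s1 (pos 1,3,5,7,9,11,13,15): 0⊕0⊕1⊕0⊕1⊕1⊕0⊕1 = 0
s2 (pos 2,3,6,7,10,11,14,15): 0⊕0⊕1⊕0⊕1⊕1⊕0⊕1 = 0
s4 (pos 4,5,6,7,12,13,14,15): 1⊕1⊕1⊕0⊕1⊕0⊕0⊕1 = 1
s8 (pos 8,9,10,11,12,13,14,15): 1⊕1⊕1⊕1⊕1⊕0⊕0⊕1 = 0
Syndrome s8…s1 = 0100 → error at position 4.
Flip position 4: 000111011111001 → 000011011111001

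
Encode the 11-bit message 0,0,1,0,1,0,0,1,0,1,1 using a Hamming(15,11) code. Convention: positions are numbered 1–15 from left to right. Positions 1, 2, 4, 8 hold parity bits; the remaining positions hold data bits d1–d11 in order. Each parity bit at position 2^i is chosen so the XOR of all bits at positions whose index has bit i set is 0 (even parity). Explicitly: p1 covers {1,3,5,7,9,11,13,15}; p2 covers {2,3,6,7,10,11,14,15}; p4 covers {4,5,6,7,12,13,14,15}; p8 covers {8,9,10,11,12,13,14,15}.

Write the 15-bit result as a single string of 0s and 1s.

010001001001011

Place data at non-parity positions: p1 p2 0 p4 0 1 0 p8 1 0 0 1 0 1 1
p1 (pos 1,3,5,7,9,11,13,15): XOR of data positions = 0⊕0⊕0⊕1⊕0⊕0⊕1 = 0
p2 (pos 2,3,6,7,10,11,14,15): XOR of data positions = 0⊕1⊕0⊕0⊕0⊕1⊕1 = 1
p4 (pos 4,5,6,7,12,13,14,15): XOR of data positions = 0⊕1⊕0⊕1⊕0⊕1⊕1 = 0
p8 (pos 8,9,10,11,12,13,14,15): XOR of data positions = 1⊕0⊕0⊕1⊕0⊕1⊕1 = 0
Codeword: 010001001001011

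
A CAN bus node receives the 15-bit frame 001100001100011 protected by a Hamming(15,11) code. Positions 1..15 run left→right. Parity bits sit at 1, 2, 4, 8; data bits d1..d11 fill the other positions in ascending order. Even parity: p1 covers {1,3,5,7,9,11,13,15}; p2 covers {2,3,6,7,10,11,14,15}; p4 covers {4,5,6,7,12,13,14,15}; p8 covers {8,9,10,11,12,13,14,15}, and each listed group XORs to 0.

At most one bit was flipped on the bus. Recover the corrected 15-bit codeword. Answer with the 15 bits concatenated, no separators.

s1 (pos 1,3,5,7,9,11,13,15): 0⊕1⊕0⊕0⊕1⊕0⊕0⊕1 = 1
s2 (pos 2,3,6,7,10,11,14,15): 0⊕1⊕0⊕0⊕1⊕0⊕1⊕1 = 0
s4 (pos 4,5,6,7,12,13,14,15): 1⊕0⊕0⊕0⊕0⊕0⊕1⊕1 = 1
s8 (pos 8,9,10,11,12,13,14,15): 0⊕1⊕1⊕0⊕0⊕0⊕1⊕1 = 0
Syndrome s8…s1 = 0101 → error at position 5.
Flip position 5: 001100001100011 → 001110001100011

001110001100011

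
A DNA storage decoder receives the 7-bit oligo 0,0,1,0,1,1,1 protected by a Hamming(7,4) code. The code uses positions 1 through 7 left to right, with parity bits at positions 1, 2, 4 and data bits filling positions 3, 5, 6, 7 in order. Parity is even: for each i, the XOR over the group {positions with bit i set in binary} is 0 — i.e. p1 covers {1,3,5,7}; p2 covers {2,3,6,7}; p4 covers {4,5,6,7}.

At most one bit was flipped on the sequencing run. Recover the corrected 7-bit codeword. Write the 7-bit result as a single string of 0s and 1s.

s1 (pos 1,3,5,7): 0⊕1⊕1⊕1 = 1
s2 (pos 2,3,6,7): 0⊕1⊕1⊕1 = 1
s4 (pos 4,5,6,7): 0⊕1⊕1⊕1 = 1
Syndrome s4…s1 = 111 → error at position 7.
Flip position 7: 0010111 → 0010110

0010110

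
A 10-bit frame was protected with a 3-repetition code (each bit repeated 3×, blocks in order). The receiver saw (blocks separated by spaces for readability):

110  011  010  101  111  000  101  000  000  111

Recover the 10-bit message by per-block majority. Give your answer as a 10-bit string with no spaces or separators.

1101101001

Block 1 (110): 2 ones → 1
Block 2 (011): 2 ones → 1
Block 3 (010): 1 one → 0
Block 4 (101): 2 ones → 1
Block 5 (111): 3 ones → 1
Block 6 (000): 0 ones → 0
Block 7 (101): 2 ones → 1
Block 8 (000): 0 ones → 0
Block 9 (000): 0 ones → 0
Block 10 (111): 3 ones → 1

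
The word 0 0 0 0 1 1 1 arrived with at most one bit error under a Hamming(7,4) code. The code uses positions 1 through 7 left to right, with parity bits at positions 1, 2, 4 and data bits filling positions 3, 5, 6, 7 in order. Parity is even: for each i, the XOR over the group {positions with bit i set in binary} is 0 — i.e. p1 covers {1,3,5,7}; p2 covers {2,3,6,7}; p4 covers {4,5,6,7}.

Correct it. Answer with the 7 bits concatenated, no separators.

0001111

s1 (pos 1,3,5,7): 0⊕0⊕1⊕1 = 0
s2 (pos 2,3,6,7): 0⊕0⊕1⊕1 = 0
s4 (pos 4,5,6,7): 0⊕1⊕1⊕1 = 1
Syndrome s4…s1 = 100 → error at position 4.
Flip position 4: 0000111 → 0001111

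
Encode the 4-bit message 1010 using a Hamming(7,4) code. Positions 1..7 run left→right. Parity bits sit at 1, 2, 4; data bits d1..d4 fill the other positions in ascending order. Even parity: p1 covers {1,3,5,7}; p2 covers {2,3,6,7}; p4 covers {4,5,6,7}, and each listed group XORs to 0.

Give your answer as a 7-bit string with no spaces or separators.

Place data at non-parity positions: p1 p2 1 p4 0 1 0
p1 (pos 1,3,5,7): XOR of data positions = 1⊕0⊕0 = 1
p2 (pos 2,3,6,7): XOR of data positions = 1⊕1⊕0 = 0
p4 (pos 4,5,6,7): XOR of data positions = 0⊕1⊕0 = 1
Codeword: 1011010

1011010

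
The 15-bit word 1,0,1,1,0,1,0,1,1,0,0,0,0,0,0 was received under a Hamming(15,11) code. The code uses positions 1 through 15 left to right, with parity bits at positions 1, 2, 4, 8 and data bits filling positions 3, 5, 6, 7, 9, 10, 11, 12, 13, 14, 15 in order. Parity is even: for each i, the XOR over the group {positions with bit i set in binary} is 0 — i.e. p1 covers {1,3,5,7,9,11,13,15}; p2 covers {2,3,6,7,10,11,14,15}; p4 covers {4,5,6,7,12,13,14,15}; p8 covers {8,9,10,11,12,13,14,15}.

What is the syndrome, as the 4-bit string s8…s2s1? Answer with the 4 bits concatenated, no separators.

s1 (pos 1,3,5,7,9,11,13,15): 1⊕1⊕0⊕0⊕1⊕0⊕0⊕0 = 1
s2 (pos 2,3,6,7,10,11,14,15): 0⊕1⊕1⊕0⊕0⊕0⊕0⊕0 = 0
s4 (pos 4,5,6,7,12,13,14,15): 1⊕0⊕1⊕0⊕0⊕0⊕0⊕0 = 0
s8 (pos 8,9,10,11,12,13,14,15): 1⊕1⊕0⊕0⊕0⊕0⊕0⊕0 = 0
Syndrome s8…s1 = 0001 → error at position 1.

0001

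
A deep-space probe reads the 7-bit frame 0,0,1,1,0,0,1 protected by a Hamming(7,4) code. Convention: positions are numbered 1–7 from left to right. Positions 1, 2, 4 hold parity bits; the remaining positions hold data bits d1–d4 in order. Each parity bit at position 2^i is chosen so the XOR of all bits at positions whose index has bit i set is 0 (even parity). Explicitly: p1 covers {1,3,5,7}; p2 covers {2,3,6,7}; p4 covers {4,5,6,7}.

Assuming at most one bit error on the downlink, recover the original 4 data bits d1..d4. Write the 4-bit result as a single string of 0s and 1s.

s1 (pos 1,3,5,7): 0⊕1⊕0⊕1 = 0
s2 (pos 2,3,6,7): 0⊕1⊕0⊕1 = 0
s4 (pos 4,5,6,7): 1⊕0⊕0⊕1 = 0
Syndrome s4…s1 = 000 → no error.
Read data bits from positions 3,5,6,7: 1001

1001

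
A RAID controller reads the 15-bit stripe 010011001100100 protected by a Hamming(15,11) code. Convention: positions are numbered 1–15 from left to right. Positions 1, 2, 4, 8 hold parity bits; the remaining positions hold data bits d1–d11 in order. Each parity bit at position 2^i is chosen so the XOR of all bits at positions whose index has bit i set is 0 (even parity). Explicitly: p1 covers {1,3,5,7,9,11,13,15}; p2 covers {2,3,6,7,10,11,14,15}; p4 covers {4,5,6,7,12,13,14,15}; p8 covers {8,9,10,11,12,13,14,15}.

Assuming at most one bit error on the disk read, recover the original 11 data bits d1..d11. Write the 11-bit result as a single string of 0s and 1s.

01101100101

s1 (pos 1,3,5,7,9,11,13,15): 0⊕0⊕1⊕0⊕1⊕0⊕1⊕0 = 1
s2 (pos 2,3,6,7,10,11,14,15): 1⊕0⊕1⊕0⊕1⊕0⊕0⊕0 = 1
s4 (pos 4,5,6,7,12,13,14,15): 0⊕1⊕1⊕0⊕0⊕1⊕0⊕0 = 1
s8 (pos 8,9,10,11,12,13,14,15): 0⊕1⊕1⊕0⊕0⊕1⊕0⊕0 = 1
Syndrome s8…s1 = 1111 → error at position 15.
Flip position 15: 010011001100100 → 010011001100101
Read data bits from positions 3,5,6,7,9,10,11,12,13,14,15: 01101100101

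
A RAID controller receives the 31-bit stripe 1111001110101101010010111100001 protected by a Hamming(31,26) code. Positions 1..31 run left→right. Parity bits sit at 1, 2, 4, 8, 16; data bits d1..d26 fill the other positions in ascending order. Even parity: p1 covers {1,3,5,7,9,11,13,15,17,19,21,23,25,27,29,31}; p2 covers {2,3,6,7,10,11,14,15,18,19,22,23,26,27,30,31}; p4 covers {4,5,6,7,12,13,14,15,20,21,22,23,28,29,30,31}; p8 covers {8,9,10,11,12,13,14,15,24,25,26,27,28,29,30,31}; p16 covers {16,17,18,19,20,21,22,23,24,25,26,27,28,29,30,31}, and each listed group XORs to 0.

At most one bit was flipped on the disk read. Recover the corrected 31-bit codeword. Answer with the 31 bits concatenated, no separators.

1111001110101001010010111100001

s1 (pos 1,3,5,7,9,11,13,15,17,19,21,23,25,27,29,31): 1⊕1⊕0⊕1⊕1⊕1⊕1⊕0⊕0⊕0⊕1⊕1⊕1⊕0⊕0⊕1 = 0
s2 (pos 2,3,6,7,10,11,14,15,18,19,22,23,26,27,30,31): 1⊕1⊕0⊕1⊕0⊕1⊕1⊕0⊕1⊕0⊕0⊕1⊕1⊕0⊕0⊕1 = 1
s4 (pos 4,5,6,7,12,13,14,15,20,21,22,23,28,29,30,31): 1⊕0⊕0⊕1⊕0⊕1⊕1⊕0⊕0⊕1⊕0⊕1⊕0⊕0⊕0⊕1 = 1
s8 (pos 8,9,10,11,12,13,14,15,24,25,26,27,28,29,30,31): 1⊕1⊕0⊕1⊕0⊕1⊕1⊕0⊕1⊕1⊕1⊕0⊕0⊕0⊕0⊕1 = 1
s16 (pos 16,17,18,19,20,21,22,23,24,25,26,27,28,29,30,31): 1⊕0⊕1⊕0⊕0⊕1⊕0⊕1⊕1⊕1⊕1⊕0⊕0⊕0⊕0⊕1 = 0
Syndrome s16…s1 = 01110 → error at position 14.
Flip position 14: 1111001110101101010010111100001 → 1111001110101001010010111100001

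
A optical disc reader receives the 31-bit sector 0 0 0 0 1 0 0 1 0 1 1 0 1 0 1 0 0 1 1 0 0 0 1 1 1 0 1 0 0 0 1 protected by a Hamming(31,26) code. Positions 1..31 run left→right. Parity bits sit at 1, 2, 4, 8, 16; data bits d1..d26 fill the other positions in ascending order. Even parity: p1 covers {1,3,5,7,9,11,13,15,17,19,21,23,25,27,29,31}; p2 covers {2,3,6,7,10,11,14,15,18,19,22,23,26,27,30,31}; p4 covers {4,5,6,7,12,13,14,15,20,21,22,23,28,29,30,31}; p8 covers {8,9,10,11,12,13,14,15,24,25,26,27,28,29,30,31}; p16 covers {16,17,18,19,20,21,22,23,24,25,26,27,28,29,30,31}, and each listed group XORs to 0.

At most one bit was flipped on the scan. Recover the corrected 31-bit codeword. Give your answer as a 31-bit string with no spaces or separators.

0000100101101010011000111010101

s1 (pos 1,3,5,7,9,11,13,15,17,19,21,23,25,27,29,31): 0⊕0⊕1⊕0⊕0⊕1⊕1⊕1⊕0⊕1⊕0⊕1⊕1⊕1⊕0⊕1 = 1
s2 (pos 2,3,6,7,10,11,14,15,18,19,22,23,26,27,30,31): 0⊕0⊕0⊕0⊕1⊕1⊕0⊕1⊕1⊕1⊕0⊕1⊕0⊕1⊕0⊕1 = 0
s4 (pos 4,5,6,7,12,13,14,15,20,21,22,23,28,29,30,31): 0⊕1⊕0⊕0⊕0⊕1⊕0⊕1⊕0⊕0⊕0⊕1⊕0⊕0⊕0⊕1 = 1
s8 (pos 8,9,10,11,12,13,14,15,24,25,26,27,28,29,30,31): 1⊕0⊕1⊕1⊕0⊕1⊕0⊕1⊕1⊕1⊕0⊕1⊕0⊕0⊕0⊕1 = 1
s16 (pos 16,17,18,19,20,21,22,23,24,25,26,27,28,29,30,31): 0⊕0⊕1⊕1⊕0⊕0⊕0⊕1⊕1⊕1⊕0⊕1⊕0⊕0⊕0⊕1 = 1
Syndrome s16…s1 = 11101 → error at position 29.
Flip position 29: 0000100101101010011000111010001 → 0000100101101010011000111010101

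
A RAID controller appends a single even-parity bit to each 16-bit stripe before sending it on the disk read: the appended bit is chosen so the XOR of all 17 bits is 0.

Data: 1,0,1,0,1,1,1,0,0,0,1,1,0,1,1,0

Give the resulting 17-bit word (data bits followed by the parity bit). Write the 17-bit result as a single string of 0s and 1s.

XOR of the 16 data bits: 1⊕0⊕1⊕0⊕1⊕1⊕1⊕0⊕0⊕0⊕1⊕1⊕0⊕1⊕1⊕0 = 1
Parity bit = 1 (so all 17 bits XOR to 0).

10101110001101101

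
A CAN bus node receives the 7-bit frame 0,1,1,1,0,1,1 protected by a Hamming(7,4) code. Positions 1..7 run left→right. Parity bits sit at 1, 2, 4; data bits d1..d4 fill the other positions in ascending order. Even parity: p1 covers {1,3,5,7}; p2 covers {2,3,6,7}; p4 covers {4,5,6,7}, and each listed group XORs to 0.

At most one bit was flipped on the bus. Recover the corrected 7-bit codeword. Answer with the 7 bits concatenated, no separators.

0110011

s1 (pos 1,3,5,7): 0⊕1⊕0⊕1 = 0
s2 (pos 2,3,6,7): 1⊕1⊕1⊕1 = 0
s4 (pos 4,5,6,7): 1⊕0⊕1⊕1 = 1
Syndrome s4…s1 = 100 → error at position 4.
Flip position 4: 0111011 → 0110011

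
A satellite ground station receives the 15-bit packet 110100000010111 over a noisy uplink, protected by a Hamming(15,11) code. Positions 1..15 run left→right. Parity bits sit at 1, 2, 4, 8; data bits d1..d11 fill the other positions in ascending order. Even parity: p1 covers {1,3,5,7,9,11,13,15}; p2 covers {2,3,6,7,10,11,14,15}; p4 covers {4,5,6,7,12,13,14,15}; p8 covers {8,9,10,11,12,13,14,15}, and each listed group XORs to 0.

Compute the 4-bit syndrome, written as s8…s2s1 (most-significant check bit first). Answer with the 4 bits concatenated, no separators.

s1 (pos 1,3,5,7,9,11,13,15): 1⊕0⊕0⊕0⊕0⊕1⊕1⊕1 = 0
s2 (pos 2,3,6,7,10,11,14,15): 1⊕0⊕0⊕0⊕0⊕1⊕1⊕1 = 0
s4 (pos 4,5,6,7,12,13,14,15): 1⊕0⊕0⊕0⊕0⊕1⊕1⊕1 = 0
s8 (pos 8,9,10,11,12,13,14,15): 0⊕0⊕0⊕1⊕0⊕1⊕1⊕1 = 0
Syndrome s8…s1 = 0000 → no error.

0000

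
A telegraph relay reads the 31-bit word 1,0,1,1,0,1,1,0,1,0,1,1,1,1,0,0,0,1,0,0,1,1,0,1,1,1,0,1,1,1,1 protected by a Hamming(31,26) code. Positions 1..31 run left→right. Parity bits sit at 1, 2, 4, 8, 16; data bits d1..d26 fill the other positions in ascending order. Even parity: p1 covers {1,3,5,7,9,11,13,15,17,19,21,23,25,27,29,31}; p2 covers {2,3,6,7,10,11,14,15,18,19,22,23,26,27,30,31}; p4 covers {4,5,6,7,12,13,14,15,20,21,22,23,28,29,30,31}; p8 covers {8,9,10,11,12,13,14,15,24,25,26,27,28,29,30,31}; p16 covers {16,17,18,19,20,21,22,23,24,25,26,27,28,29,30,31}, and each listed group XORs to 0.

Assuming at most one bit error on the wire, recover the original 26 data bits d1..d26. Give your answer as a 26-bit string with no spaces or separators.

s1 (pos 1,3,5,7,9,11,13,15,17,19,21,23,25,27,29,31): 1⊕1⊕0⊕1⊕1⊕1⊕1⊕0⊕0⊕0⊕1⊕0⊕1⊕0⊕1⊕1 = 0
s2 (pos 2,3,6,7,10,11,14,15,18,19,22,23,26,27,30,31): 0⊕1⊕1⊕1⊕0⊕1⊕1⊕0⊕1⊕0⊕1⊕0⊕1⊕0⊕1⊕1 = 0
s4 (pos 4,5,6,7,12,13,14,15,20,21,22,23,28,29,30,31): 1⊕0⊕1⊕1⊕1⊕1⊕1⊕0⊕0⊕1⊕1⊕0⊕1⊕1⊕1⊕1 = 0
s8 (pos 8,9,10,11,12,13,14,15,24,25,26,27,28,29,30,31): 0⊕1⊕0⊕1⊕1⊕1⊕1⊕0⊕1⊕1⊕1⊕0⊕1⊕1⊕1⊕1 = 0
s16 (pos 16,17,18,19,20,21,22,23,24,25,26,27,28,29,30,31): 0⊕0⊕1⊕0⊕0⊕1⊕1⊕0⊕1⊕1⊕1⊕0⊕1⊕1⊕1⊕1 = 0
Syndrome s16…s1 = 00000 → no error.
Read data bits from positions 3,5,6,7,9,10,11,12,13,14,15,17,18,19,20,21,22,23,24,25,26,27,28,29,30,31: 10111011110010011011101111

10111011110010011011101111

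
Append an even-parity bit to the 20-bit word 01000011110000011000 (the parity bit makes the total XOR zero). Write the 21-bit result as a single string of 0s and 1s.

XOR of the 20 data bits: 0⊕1⊕0⊕0⊕0⊕0⊕1⊕1⊕1⊕1⊕0⊕0⊕0⊕0⊕0⊕1⊕1⊕0⊕0⊕0 = 1
Parity bit = 1 (so all 21 bits XOR to 0).

010000111100000110001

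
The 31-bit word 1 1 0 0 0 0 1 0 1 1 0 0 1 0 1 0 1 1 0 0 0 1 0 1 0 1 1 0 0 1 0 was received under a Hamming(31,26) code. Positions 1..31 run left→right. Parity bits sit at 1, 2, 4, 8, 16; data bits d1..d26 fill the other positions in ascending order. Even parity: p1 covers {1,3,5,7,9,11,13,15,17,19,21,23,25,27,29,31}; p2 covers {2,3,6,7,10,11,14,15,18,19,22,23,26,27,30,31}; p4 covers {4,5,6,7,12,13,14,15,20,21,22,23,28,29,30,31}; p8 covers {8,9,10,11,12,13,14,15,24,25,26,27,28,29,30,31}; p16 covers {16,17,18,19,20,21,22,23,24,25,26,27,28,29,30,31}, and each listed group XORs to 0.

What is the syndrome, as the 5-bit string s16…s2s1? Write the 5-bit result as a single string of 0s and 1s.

10111

s1 (pos 1,3,5,7,9,11,13,15,17,19,21,23,25,27,29,31): 1⊕0⊕0⊕1⊕1⊕0⊕1⊕1⊕1⊕0⊕0⊕0⊕0⊕1⊕0⊕0 = 1
s2 (pos 2,3,6,7,10,11,14,15,18,19,22,23,26,27,30,31): 1⊕0⊕0⊕1⊕1⊕0⊕0⊕1⊕1⊕0⊕1⊕0⊕1⊕1⊕1⊕0 = 1
s4 (pos 4,5,6,7,12,13,14,15,20,21,22,23,28,29,30,31): 0⊕0⊕0⊕1⊕0⊕1⊕0⊕1⊕0⊕0⊕1⊕0⊕0⊕0⊕1⊕0 = 1
s8 (pos 8,9,10,11,12,13,14,15,24,25,26,27,28,29,30,31): 0⊕1⊕1⊕0⊕0⊕1⊕0⊕1⊕1⊕0⊕1⊕1⊕0⊕0⊕1⊕0 = 0
s16 (pos 16,17,18,19,20,21,22,23,24,25,26,27,28,29,30,31): 0⊕1⊕1⊕0⊕0⊕0⊕1⊕0⊕1⊕0⊕1⊕1⊕0⊕0⊕1⊕0 = 1
Syndrome s16…s1 = 10111 → error at position 23.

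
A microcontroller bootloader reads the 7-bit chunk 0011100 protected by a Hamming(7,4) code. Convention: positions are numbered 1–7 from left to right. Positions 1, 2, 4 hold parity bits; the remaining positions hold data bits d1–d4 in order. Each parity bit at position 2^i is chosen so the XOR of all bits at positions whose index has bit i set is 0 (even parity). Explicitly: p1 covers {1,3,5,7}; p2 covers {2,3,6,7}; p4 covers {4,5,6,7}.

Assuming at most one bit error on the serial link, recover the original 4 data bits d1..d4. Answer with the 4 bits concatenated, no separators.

s1 (pos 1,3,5,7): 0⊕1⊕1⊕0 = 0
s2 (pos 2,3,6,7): 0⊕1⊕0⊕0 = 1
s4 (pos 4,5,6,7): 1⊕1⊕0⊕0 = 0
Syndrome s4…s1 = 010 → error at position 2.
Flip position 2: 0011100 → 0111100
Read data bits from positions 3,5,6,7: 1100

1100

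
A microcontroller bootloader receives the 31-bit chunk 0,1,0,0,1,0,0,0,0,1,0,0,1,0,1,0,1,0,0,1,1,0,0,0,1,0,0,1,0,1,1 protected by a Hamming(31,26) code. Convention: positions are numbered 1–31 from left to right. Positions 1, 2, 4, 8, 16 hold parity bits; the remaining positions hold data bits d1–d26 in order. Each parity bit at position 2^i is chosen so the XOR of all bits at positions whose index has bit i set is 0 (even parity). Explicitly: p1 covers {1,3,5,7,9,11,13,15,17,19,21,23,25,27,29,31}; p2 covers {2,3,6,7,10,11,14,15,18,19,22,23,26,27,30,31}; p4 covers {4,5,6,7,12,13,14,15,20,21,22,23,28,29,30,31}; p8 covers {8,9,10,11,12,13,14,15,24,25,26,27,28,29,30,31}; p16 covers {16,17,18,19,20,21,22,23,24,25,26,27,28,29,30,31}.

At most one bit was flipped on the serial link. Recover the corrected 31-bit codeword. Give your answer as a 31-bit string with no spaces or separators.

0100100001001010100110001011011

s1 (pos 1,3,5,7,9,11,13,15,17,19,21,23,25,27,29,31): 0⊕0⊕1⊕0⊕0⊕0⊕1⊕1⊕1⊕0⊕1⊕0⊕1⊕0⊕0⊕1 = 1
s2 (pos 2,3,6,7,10,11,14,15,18,19,22,23,26,27,30,31): 1⊕0⊕0⊕0⊕1⊕0⊕0⊕1⊕0⊕0⊕0⊕0⊕0⊕0⊕1⊕1 = 1
s4 (pos 4,5,6,7,12,13,14,15,20,21,22,23,28,29,30,31): 0⊕1⊕0⊕0⊕0⊕1⊕0⊕1⊕1⊕1⊕0⊕0⊕1⊕0⊕1⊕1 = 0
s8 (pos 8,9,10,11,12,13,14,15,24,25,26,27,28,29,30,31): 0⊕0⊕1⊕0⊕0⊕1⊕0⊕1⊕0⊕1⊕0⊕0⊕1⊕0⊕1⊕1 = 1
s16 (pos 16,17,18,19,20,21,22,23,24,25,26,27,28,29,30,31): 0⊕1⊕0⊕0⊕1⊕1⊕0⊕0⊕0⊕1⊕0⊕0⊕1⊕0⊕1⊕1 = 1
Syndrome s16…s1 = 11011 → error at position 27.
Flip position 27: 0100100001001010100110001001011 → 0100100001001010100110001011011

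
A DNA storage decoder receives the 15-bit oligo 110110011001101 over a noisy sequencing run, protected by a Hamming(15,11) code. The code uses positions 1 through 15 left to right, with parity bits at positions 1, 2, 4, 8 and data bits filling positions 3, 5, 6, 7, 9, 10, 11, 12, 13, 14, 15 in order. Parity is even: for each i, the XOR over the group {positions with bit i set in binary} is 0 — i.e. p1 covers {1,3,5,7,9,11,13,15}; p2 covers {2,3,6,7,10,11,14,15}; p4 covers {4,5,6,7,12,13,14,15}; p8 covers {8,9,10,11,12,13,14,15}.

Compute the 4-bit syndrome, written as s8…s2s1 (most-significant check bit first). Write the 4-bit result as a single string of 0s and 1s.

1101

s1 (pos 1,3,5,7,9,11,13,15): 1⊕0⊕1⊕0⊕1⊕0⊕1⊕1 = 1
s2 (pos 2,3,6,7,10,11,14,15): 1⊕0⊕0⊕0⊕0⊕0⊕0⊕1 = 0
s4 (pos 4,5,6,7,12,13,14,15): 1⊕1⊕0⊕0⊕1⊕1⊕0⊕1 = 1
s8 (pos 8,9,10,11,12,13,14,15): 1⊕1⊕0⊕0⊕1⊕1⊕0⊕1 = 1
Syndrome s8…s1 = 1101 → error at position 13.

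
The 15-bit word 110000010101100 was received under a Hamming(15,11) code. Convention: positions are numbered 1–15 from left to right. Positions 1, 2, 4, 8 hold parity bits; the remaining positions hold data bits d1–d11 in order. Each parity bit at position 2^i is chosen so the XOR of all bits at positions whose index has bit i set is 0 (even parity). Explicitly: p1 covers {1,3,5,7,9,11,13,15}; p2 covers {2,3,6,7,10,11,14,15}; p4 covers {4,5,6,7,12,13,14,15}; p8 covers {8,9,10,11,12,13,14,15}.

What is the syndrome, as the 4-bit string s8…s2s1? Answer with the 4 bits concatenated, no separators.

0000

s1 (pos 1,3,5,7,9,11,13,15): 1⊕0⊕0⊕0⊕0⊕0⊕1⊕0 = 0
s2 (pos 2,3,6,7,10,11,14,15): 1⊕0⊕0⊕0⊕1⊕0⊕0⊕0 = 0
s4 (pos 4,5,6,7,12,13,14,15): 0⊕0⊕0⊕0⊕1⊕1⊕0⊕0 = 0
s8 (pos 8,9,10,11,12,13,14,15): 1⊕0⊕1⊕0⊕1⊕1⊕0⊕0 = 0
Syndrome s8…s1 = 0000 → no error.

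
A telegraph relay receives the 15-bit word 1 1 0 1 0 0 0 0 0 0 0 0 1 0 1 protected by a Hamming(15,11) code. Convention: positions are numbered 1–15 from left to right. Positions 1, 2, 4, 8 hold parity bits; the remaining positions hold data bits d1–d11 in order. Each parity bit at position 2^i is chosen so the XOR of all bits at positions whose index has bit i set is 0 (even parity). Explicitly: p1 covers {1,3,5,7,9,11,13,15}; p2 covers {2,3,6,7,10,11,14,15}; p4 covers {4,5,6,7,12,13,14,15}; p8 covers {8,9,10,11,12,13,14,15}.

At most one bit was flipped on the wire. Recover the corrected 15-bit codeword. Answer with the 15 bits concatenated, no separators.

s1 (pos 1,3,5,7,9,11,13,15): 1⊕0⊕0⊕0⊕0⊕0⊕1⊕1 = 1
s2 (pos 2,3,6,7,10,11,14,15): 1⊕0⊕0⊕0⊕0⊕0⊕0⊕1 = 0
s4 (pos 4,5,6,7,12,13,14,15): 1⊕0⊕0⊕0⊕0⊕1⊕0⊕1 = 1
s8 (pos 8,9,10,11,12,13,14,15): 0⊕0⊕0⊕0⊕0⊕1⊕0⊕1 = 0
Syndrome s8…s1 = 0101 → error at position 5.
Flip position 5: 110100000000101 → 110110000000101

110110000000101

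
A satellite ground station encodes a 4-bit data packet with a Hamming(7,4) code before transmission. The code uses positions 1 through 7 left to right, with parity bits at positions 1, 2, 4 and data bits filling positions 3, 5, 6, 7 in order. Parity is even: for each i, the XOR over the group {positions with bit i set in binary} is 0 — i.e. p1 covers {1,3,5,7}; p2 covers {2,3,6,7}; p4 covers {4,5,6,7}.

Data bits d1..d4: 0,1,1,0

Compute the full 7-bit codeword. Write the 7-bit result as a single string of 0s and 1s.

1100110

Place data at non-parity positions: p1 p2 0 p4 1 1 0
p1 (pos 1,3,5,7): XOR of data positions = 0⊕1⊕0 = 1
p2 (pos 2,3,6,7): XOR of data positions = 0⊕1⊕0 = 1
p4 (pos 4,5,6,7): XOR of data positions = 1⊕1⊕0 = 0
Codeword: 1100110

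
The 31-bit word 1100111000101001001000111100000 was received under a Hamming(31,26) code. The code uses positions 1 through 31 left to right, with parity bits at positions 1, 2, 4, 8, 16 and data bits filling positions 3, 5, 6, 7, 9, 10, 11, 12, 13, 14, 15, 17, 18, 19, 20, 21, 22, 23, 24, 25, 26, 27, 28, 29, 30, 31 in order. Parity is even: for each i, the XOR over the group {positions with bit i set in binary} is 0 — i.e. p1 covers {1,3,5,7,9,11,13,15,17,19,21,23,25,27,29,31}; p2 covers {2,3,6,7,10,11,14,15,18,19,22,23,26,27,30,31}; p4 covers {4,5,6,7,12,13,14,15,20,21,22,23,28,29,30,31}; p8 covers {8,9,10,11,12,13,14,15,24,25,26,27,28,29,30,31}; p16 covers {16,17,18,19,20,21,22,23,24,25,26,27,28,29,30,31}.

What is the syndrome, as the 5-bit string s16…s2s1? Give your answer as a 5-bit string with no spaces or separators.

s1 (pos 1,3,5,7,9,11,13,15,17,19,21,23,25,27,29,31): 1⊕0⊕1⊕1⊕0⊕1⊕1⊕0⊕0⊕1⊕0⊕1⊕1⊕0⊕0⊕0 = 0
s2 (pos 2,3,6,7,10,11,14,15,18,19,22,23,26,27,30,31): 1⊕0⊕1⊕1⊕0⊕1⊕0⊕0⊕0⊕1⊕0⊕1⊕1⊕0⊕0⊕0 = 1
s4 (pos 4,5,6,7,12,13,14,15,20,21,22,23,28,29,30,31): 0⊕1⊕1⊕1⊕0⊕1⊕0⊕0⊕0⊕0⊕0⊕1⊕0⊕0⊕0⊕0 = 1
s8 (pos 8,9,10,11,12,13,14,15,24,25,26,27,28,29,30,31): 0⊕0⊕0⊕1⊕0⊕1⊕0⊕0⊕1⊕1⊕1⊕0⊕0⊕0⊕0⊕0 = 1
s16 (pos 16,17,18,19,20,21,22,23,24,25,26,27,28,29,30,31): 1⊕0⊕0⊕1⊕0⊕0⊕0⊕1⊕1⊕1⊕1⊕0⊕0⊕0⊕0⊕0 = 0
Syndrome s16…s1 = 01110 → error at position 14.

01110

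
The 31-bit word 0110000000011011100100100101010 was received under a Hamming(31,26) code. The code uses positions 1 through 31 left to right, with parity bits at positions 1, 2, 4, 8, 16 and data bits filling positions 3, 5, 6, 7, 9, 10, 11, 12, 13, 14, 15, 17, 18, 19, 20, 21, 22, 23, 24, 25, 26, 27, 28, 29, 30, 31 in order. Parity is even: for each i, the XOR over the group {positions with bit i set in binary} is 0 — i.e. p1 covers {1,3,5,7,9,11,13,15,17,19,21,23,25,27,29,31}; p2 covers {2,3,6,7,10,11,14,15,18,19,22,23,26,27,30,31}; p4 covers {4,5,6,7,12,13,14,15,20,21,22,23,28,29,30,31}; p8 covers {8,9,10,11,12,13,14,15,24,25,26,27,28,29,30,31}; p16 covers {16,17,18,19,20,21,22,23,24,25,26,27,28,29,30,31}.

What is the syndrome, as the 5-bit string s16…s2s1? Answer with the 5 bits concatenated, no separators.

s1 (pos 1,3,5,7,9,11,13,15,17,19,21,23,25,27,29,31): 0⊕1⊕0⊕0⊕0⊕0⊕1⊕1⊕1⊕0⊕0⊕1⊕0⊕0⊕0⊕0 = 1
s2 (pos 2,3,6,7,10,11,14,15,18,19,22,23,26,27,30,31): 1⊕1⊕0⊕0⊕0⊕0⊕0⊕1⊕0⊕0⊕0⊕1⊕1⊕0⊕1⊕0 = 0
s4 (pos 4,5,6,7,12,13,14,15,20,21,22,23,28,29,30,31): 0⊕0⊕0⊕0⊕1⊕1⊕0⊕1⊕1⊕0⊕0⊕1⊕1⊕0⊕1⊕0 = 1
s8 (pos 8,9,10,11,12,13,14,15,24,25,26,27,28,29,30,31): 0⊕0⊕0⊕0⊕1⊕1⊕0⊕1⊕0⊕0⊕1⊕0⊕1⊕0⊕1⊕0 = 0
s16 (pos 16,17,18,19,20,21,22,23,24,25,26,27,28,29,30,31): 1⊕1⊕0⊕0⊕1⊕0⊕0⊕1⊕0⊕0⊕1⊕0⊕1⊕0⊕1⊕0 = 1
Syndrome s16…s1 = 10101 → error at position 21.

10101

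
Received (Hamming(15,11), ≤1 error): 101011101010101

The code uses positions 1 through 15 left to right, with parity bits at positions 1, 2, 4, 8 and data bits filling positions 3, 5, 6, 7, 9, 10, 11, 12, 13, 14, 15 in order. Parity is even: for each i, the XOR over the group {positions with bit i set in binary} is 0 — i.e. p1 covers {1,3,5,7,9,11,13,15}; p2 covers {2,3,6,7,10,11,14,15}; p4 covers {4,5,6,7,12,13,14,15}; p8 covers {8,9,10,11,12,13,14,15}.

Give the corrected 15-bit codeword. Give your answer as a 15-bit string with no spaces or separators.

101010101010101

s1 (pos 1,3,5,7,9,11,13,15): 1⊕1⊕1⊕1⊕1⊕1⊕1⊕1 = 0
s2 (pos 2,3,6,7,10,11,14,15): 0⊕1⊕1⊕1⊕0⊕1⊕0⊕1 = 1
s4 (pos 4,5,6,7,12,13,14,15): 0⊕1⊕1⊕1⊕0⊕1⊕0⊕1 = 1
s8 (pos 8,9,10,11,12,13,14,15): 0⊕1⊕0⊕1⊕0⊕1⊕0⊕1 = 0
Syndrome s8…s1 = 0110 → error at position 6.
Flip position 6: 101011101010101 → 101010101010101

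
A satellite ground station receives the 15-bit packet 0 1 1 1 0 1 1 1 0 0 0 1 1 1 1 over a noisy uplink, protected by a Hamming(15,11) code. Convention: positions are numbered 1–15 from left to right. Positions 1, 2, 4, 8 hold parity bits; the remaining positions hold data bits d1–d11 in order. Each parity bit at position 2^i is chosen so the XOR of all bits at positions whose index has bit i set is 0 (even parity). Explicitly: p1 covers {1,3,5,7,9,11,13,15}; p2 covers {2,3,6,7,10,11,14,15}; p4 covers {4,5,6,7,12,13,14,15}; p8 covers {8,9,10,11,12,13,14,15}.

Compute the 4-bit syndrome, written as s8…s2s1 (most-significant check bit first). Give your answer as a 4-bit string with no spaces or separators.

1100

s1 (pos 1,3,5,7,9,11,13,15): 0⊕1⊕0⊕1⊕0⊕0⊕1⊕1 = 0
s2 (pos 2,3,6,7,10,11,14,15): 1⊕1⊕1⊕1⊕0⊕0⊕1⊕1 = 0
s4 (pos 4,5,6,7,12,13,14,15): 1⊕0⊕1⊕1⊕1⊕1⊕1⊕1 = 1
s8 (pos 8,9,10,11,12,13,14,15): 1⊕0⊕0⊕0⊕1⊕1⊕1⊕1 = 1
Syndrome s8…s1 = 1100 → error at position 12.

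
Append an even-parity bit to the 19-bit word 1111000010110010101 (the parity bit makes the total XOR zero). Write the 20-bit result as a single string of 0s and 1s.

11110000101100101010

XOR of the 19 data bits: 1⊕1⊕1⊕1⊕0⊕0⊕0⊕0⊕1⊕0⊕1⊕1⊕0⊕0⊕1⊕0⊕1⊕0⊕1 = 0
Parity bit = 0 (so all 20 bits XOR to 0).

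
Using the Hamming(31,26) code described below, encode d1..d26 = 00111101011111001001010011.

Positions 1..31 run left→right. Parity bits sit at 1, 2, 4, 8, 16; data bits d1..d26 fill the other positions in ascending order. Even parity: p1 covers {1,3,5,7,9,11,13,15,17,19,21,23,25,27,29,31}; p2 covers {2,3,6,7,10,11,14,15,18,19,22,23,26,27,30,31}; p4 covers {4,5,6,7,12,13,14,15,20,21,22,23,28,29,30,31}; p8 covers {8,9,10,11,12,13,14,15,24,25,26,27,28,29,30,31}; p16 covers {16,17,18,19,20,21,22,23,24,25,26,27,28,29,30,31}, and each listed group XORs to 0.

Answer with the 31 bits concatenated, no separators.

0100011111010110111001001010011

Place data at non-parity positions: p1 p2 0 p4 0 1 1 p8 1 1 0 1 0 1 1 p16 1 1 1 0 0 1 0 0 1 0 1 0 0 1 1
p1 (pos 1,3,5,7,9,11,13,15,17,19,21,23,25,27,29,31): XOR of data positions = 0⊕0⊕1⊕1⊕0⊕0⊕1⊕1⊕1⊕0⊕0⊕1⊕1⊕0⊕1 = 0
p2 (pos 2,3,6,7,10,11,14,15,18,19,22,23,26,27,30,31): XOR of data positions = 0⊕1⊕1⊕1⊕0⊕1⊕1⊕1⊕1⊕1⊕0⊕0⊕1⊕1⊕1 = 1
p4 (pos 4,5,6,7,12,13,14,15,20,21,22,23,28,29,30,31): XOR of data positions = 0⊕1⊕1⊕1⊕0⊕1⊕1⊕0⊕0⊕1⊕0⊕0⊕0⊕1⊕1 = 0
p8 (pos 8,9,10,11,12,13,14,15,24,25,26,27,28,29,30,31): XOR of data positions = 1⊕1⊕0⊕1⊕0⊕1⊕1⊕0⊕1⊕0⊕1⊕0⊕0⊕1⊕1 = 1
p16 (pos 16,17,18,19,20,21,22,23,24,25,26,27,28,29,30,31): XOR of data positions = 1⊕1⊕1⊕0⊕0⊕1⊕0⊕0⊕1⊕0⊕1⊕0⊕0⊕1⊕1 = 0
Codeword: 0100011111010110111001001010011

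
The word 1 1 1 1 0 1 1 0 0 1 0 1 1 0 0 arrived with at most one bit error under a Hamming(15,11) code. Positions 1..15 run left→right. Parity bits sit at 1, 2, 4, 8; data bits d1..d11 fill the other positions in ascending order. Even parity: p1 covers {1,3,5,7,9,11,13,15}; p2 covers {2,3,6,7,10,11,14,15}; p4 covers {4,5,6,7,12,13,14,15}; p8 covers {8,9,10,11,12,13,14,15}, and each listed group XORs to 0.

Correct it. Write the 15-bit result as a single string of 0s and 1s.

111101100101110

s1 (pos 1,3,5,7,9,11,13,15): 1⊕1⊕0⊕1⊕0⊕0⊕1⊕0 = 0
s2 (pos 2,3,6,7,10,11,14,15): 1⊕1⊕1⊕1⊕1⊕0⊕0⊕0 = 1
s4 (pos 4,5,6,7,12,13,14,15): 1⊕0⊕1⊕1⊕1⊕1⊕0⊕0 = 1
s8 (pos 8,9,10,11,12,13,14,15): 0⊕0⊕1⊕0⊕1⊕1⊕0⊕0 = 1
Syndrome s8…s1 = 1110 → error at position 14.
Flip position 14: 111101100101100 → 111101100101110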